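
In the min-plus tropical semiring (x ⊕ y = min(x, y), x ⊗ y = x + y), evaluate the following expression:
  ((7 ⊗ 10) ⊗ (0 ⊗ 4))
((7 ⊗ 10) ⊗ (0 ⊗ 4)) = 21

Expand innermost to outermost. Recall ⊕ takes the minimum of its arguments and ⊗ takes their sum. Working out the expression ((7 ⊗ 10) ⊗ (0 ⊗ 4)) gives 21.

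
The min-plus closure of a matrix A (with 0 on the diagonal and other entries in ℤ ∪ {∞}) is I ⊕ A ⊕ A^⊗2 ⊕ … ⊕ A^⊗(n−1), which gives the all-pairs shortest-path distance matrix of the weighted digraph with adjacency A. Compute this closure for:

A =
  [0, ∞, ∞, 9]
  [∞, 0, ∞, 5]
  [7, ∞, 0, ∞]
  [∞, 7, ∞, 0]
Closure =
  [0, 16, ∞, 9]
  [∞, 0, ∞, 5]
  [7, 23, 0, 16]
  [∞, 7, ∞, 0]

This is the Floyd-Warshall all-pairs shortest-path computation. For each intermediate vertex k = 0, 1, …, 3, update dist[i][j] ← min(dist[i][j], dist[i][k] + dist[k][j]). The final matrix gives, for each (i, j), the minimum total weight of any directed path from i to j (possibly empty when i = j).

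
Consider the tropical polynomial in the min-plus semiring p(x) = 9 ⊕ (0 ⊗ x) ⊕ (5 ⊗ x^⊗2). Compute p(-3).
p(-3) = -3

A tropical monomial a ⊗ x^⊗i evaluates to a + i · x. Evaluating each term at x = -3:
  Term 0 contributes 9 + 0 · -3 = 9
  Term 1 contributes 0 + 1 · -3 = -3
  Term 2 contributes 5 + 2 · -3 = -1
p(-3) = ⊕ of these = min[9, -3, -1] = -3.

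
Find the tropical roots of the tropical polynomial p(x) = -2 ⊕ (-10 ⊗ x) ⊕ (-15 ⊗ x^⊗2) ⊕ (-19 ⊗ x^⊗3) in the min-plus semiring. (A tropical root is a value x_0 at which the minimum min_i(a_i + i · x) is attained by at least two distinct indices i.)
Roots: {4, 5, 8}

Each tropical root is a break point of the lower envelope of the lines y = a_i + i · x (there are 4 lines, with slopes 0, 1, ..., 3). Only the lines that attain the minimum somewhere contribute to roots; other lines are dominated. Here the surviving (envelope) indices are i = 3, i = 2, i = 1, i = 0.
Intersections between consecutive envelope lines give the roots: for adjacent envelope indices i < j the intersection is x = (a_i − a_j) / (j − i). Reading off the sorted break points: {4, 5, 8}.
Verification: at each break x_0, at least two indices attain the minimum of min_i(a_i + i · x_0).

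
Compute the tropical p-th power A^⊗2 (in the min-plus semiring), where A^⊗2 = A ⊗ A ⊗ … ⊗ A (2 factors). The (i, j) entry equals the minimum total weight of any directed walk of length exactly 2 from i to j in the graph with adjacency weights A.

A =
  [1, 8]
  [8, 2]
A^⊗2 =
  [2, 9]
  [9, 4]

Each entry (A^⊗2)_ij equals the minimum over all length-2 walks i = v_0 → v_1 → … → v_2 = j of Σ_t A[v_t][v_{t+1}]. For example, for (i, j) = (0, 1) we minimise over 2 possible intermediate vertex sequences; the minimum is 9, attained along the walk 0 → 0 → 1.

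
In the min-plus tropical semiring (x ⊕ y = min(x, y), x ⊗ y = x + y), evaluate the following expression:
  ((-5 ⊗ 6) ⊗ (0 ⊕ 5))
((-5 ⊗ 6) ⊗ (0 ⊕ 5)) = 1

Expand innermost to outermost. Recall ⊕ takes the minimum of its arguments and ⊗ takes their sum. Working out the expression ((-5 ⊗ 6) ⊗ (0 ⊕ 5)) gives 1.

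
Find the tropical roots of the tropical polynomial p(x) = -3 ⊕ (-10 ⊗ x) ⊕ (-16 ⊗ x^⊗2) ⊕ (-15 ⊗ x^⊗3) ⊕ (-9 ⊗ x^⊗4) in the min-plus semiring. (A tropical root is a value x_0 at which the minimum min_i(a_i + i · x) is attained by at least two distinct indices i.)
Roots: {-6, -1, 6, 7}

Each tropical root is a break point of the lower envelope of the lines y = a_i + i · x (there are 5 lines, with slopes 0, 1, ..., 4). Only the lines that attain the minimum somewhere contribute to roots; other lines are dominated. Here the surviving (envelope) indices are i = 4, i = 3, i = 2, i = 1, i = 0.
Intersections between consecutive envelope lines give the roots: for adjacent envelope indices i < j the intersection is x = (a_i − a_j) / (j − i). Reading off the sorted break points: {-6, -1, 6, 7}.
Verification: at each break x_0, at least two indices attain the minimum of min_i(a_i + i · x_0).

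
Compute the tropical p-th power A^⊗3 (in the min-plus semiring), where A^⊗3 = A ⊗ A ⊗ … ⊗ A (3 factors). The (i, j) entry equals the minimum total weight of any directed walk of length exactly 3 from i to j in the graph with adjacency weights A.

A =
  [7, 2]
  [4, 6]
A^⊗3 =
  [12, 8]
  [10, 12]

Each entry (A^⊗3)_ij equals the minimum over all length-3 walks i = v_0 → v_1 → … → v_3 = j of Σ_t A[v_t][v_{t+1}]. For example, for (i, j) = (0, 1) we minimise over 4 possible intermediate vertex sequences; the minimum is 8, attained along the walk 0 → 1 → 0 → 1.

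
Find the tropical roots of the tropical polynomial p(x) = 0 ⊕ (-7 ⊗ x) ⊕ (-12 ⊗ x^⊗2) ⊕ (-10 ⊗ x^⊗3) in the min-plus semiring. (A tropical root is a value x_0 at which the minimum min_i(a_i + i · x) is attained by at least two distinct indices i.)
Roots: {-2, 5, 7}

Each tropical root is a break point of the lower envelope of the lines y = a_i + i · x (there are 4 lines, with slopes 0, 1, ..., 3). Only the lines that attain the minimum somewhere contribute to roots; other lines are dominated. Here the surviving (envelope) indices are i = 3, i = 2, i = 1, i = 0.
Intersections between consecutive envelope lines give the roots: for adjacent envelope indices i < j the intersection is x = (a_i − a_j) / (j − i). Reading off the sorted break points: {-2, 5, 7}.
Verification: at each break x_0, at least two indices attain the minimum of min_i(a_i + i · x_0).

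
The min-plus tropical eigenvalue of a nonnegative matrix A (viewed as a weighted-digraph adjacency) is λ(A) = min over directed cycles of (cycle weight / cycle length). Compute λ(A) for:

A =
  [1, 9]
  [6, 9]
λ(A) = 1

Enumerate directed cycles and compute their means (weight / length). Sample:
  cycle 0 → 0: weight = 1, length = 1, mean = 1/1 ≈ 1.000
  cycle 1 → 1: weight = 9, length = 1, mean = 9/1 ≈ 9.000
  cycle 0 → 1 → 0: weight = 15, length = 2, mean = 15/2 ≈ 7.500
  cycle 1 → 0 → 1: weight = 15, length = 2, mean = 15/2 ≈ 7.500
Minimum mean = 1.000, attained e.g. along the cycle 0 → 0 with weight 1 and length 1. So λ(A) = 1/1 = 1.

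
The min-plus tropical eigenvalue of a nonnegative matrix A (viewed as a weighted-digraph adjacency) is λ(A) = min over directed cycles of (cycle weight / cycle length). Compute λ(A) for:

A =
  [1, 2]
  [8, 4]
λ(A) = 1

Enumerate directed cycles and compute their means (weight / length). Sample:
  cycle 0 → 0: weight = 1, length = 1, mean = 1/1 ≈ 1.000
  cycle 1 → 1: weight = 4, length = 1, mean = 4/1 ≈ 4.000
  cycle 0 → 1 → 0: weight = 10, length = 2, mean = 10/2 ≈ 5.000
  cycle 1 → 0 → 1: weight = 10, length = 2, mean = 10/2 ≈ 5.000
Minimum mean = 1.000, attained e.g. along the cycle 0 → 0 with weight 1 and length 1. So λ(A) = 1/1 = 1.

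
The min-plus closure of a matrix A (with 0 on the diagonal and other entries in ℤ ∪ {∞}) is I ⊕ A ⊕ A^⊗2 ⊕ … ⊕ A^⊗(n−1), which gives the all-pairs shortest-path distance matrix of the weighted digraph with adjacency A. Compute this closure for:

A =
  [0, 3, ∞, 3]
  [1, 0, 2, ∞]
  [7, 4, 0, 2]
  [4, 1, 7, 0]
Closure =
  [0, 3, 5, 3]
  [1, 0, 2, 4]
  [4, 3, 0, 2]
  [2, 1, 3, 0]

This is the Floyd-Warshall all-pairs shortest-path computation. For each intermediate vertex k = 0, 1, …, 3, update dist[i][j] ← min(dist[i][j], dist[i][k] + dist[k][j]). The final matrix gives, for each (i, j), the minimum total weight of any directed path from i to j (possibly empty when i = j).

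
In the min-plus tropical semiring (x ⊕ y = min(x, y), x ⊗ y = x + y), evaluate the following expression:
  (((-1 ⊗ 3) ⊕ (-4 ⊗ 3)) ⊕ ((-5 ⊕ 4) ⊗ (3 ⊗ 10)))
(((-1 ⊗ 3) ⊕ (-4 ⊗ 3)) ⊕ ((-5 ⊕ 4) ⊗ (3 ⊗ 10))) = -1

Expand innermost to outermost. Recall ⊕ takes the minimum of its arguments and ⊗ takes their sum. Working out the expression (((-1 ⊗ 3) ⊕ (-4 ⊗ 3)) ⊕ ((-5 ⊕ 4) ⊗ (3 ⊗ 10))) gives -1.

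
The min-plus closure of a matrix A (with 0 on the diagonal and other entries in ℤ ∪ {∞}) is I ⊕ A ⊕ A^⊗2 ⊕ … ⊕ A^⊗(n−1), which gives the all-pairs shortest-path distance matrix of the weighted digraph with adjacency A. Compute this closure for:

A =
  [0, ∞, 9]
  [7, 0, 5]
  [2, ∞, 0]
Closure =
  [0, ∞, 9]
  [7, 0, 5]
  [2, ∞, 0]

This is the Floyd-Warshall all-pairs shortest-path computation. For each intermediate vertex k = 0, 1, …, 2, update dist[i][j] ← min(dist[i][j], dist[i][k] + dist[k][j]). The final matrix gives, for each (i, j), the minimum total weight of any directed path from i to j (possibly empty when i = j).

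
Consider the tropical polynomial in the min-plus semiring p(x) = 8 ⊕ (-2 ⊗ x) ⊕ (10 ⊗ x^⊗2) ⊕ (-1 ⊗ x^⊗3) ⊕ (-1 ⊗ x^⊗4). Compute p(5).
p(5) = 3

A tropical monomial a ⊗ x^⊗i evaluates to a + i · x. Evaluating each term at x = 5:
  Term 0 contributes 8 + 0 · 5 = 8
  Term 1 contributes -2 + 1 · 5 = 3
  Term 2 contributes 10 + 2 · 5 = 20
  Term 3 contributes -1 + 3 · 5 = 14
  Term 4 contributes -1 + 4 · 5 = 19
p(5) = ⊕ of these = min[8, 3, 20, 14, 19] = 3.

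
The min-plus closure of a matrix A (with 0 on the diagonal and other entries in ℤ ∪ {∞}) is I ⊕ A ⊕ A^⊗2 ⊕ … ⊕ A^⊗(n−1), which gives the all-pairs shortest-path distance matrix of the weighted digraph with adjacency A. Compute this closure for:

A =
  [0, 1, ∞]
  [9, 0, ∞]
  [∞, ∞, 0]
Closure =
  [0, 1, ∞]
  [9, 0, ∞]
  [∞, ∞, 0]

This is the Floyd-Warshall all-pairs shortest-path computation. For each intermediate vertex k = 0, 1, …, 2, update dist[i][j] ← min(dist[i][j], dist[i][k] + dist[k][j]). The final matrix gives, for each (i, j), the minimum total weight of any directed path from i to j (possibly empty when i = j).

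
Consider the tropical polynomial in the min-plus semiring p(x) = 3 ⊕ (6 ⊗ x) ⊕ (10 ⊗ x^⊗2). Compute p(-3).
p(-3) = 3

A tropical monomial a ⊗ x^⊗i evaluates to a + i · x. Evaluating each term at x = -3:
  Term 0 contributes 3 + 0 · -3 = 3
  Term 1 contributes 6 + 1 · -3 = 3
  Term 2 contributes 10 + 2 · -3 = 4
p(-3) = ⊕ of these = min[3, 3, 4] = 3.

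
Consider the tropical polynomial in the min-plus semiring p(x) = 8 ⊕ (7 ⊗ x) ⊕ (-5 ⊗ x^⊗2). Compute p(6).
p(6) = 7

A tropical monomial a ⊗ x^⊗i evaluates to a + i · x. Evaluating each term at x = 6:
  Term 0 contributes 8 + 0 · 6 = 8
  Term 1 contributes 7 + 1 · 6 = 13
  Term 2 contributes -5 + 2 · 6 = 7
p(6) = ⊕ of these = min[8, 13, 7] = 7.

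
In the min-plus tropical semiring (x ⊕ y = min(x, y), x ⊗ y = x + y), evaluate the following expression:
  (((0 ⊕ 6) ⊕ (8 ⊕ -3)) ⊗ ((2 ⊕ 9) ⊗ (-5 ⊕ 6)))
(((0 ⊕ 6) ⊕ (8 ⊕ -3)) ⊗ ((2 ⊕ 9) ⊗ (-5 ⊕ 6))) = -6

Expand innermost to outermost. Recall ⊕ takes the minimum of its arguments and ⊗ takes their sum. Working out the expression (((0 ⊕ 6) ⊕ (8 ⊕ -3)) ⊗ ((2 ⊕ 9) ⊗ (-5 ⊕ 6))) gives -6.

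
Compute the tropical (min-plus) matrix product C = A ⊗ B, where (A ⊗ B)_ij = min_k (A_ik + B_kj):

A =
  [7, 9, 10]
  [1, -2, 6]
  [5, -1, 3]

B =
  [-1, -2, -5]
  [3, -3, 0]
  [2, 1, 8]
A ⊗ B =
  [6, 5, 2]
  [0, -5, -4]
  [2, -4, -1]

Apply the min-plus product entry-by-entry:
  C[0][0] = min over k of (A[0][0] + B[0][0] = 7 + -1 = 6, A[0][1] + B[1][0] = 9 + 3 = 12, A[0][2] + B[2][0] = 10 + 2 = 12) = 6 (attained at k = 0)
  C[0][1] = min over k of (A[0][0] + B[0][1] = 7 + -2 = 5, A[0][1] + B[1][1] = 9 + -3 = 6, A[0][2] + B[2][1] = 10 + 1 = 11) = 5 (attained at k = 0)
  C[0][2] = min over k of (A[0][0] + B[0][2] = 7 + -5 = 2, A[0][1] + B[1][2] = 9 + 0 = 9, A[0][2] + B[2][2] = 10 + 8 = 18) = 2 (attained at k = 0)
  C[1][0] = min over k of (A[1][0] + B[0][0] = 1 + -1 = 0, A[1][1] + B[1][0] = -2 + 3 = 1, A[1][2] + B[2][0] = 6 + 2 = 8) = 0 (attained at k = 0)
  C[1][1] = min over k of (A[1][0] + B[0][1] = 1 + -2 = -1, A[1][1] + B[1][1] = -2 + -3 = -5, A[1][2] + B[2][1] = 6 + 1 = 7) = -5 (attained at k = 1)
  C[1][2] = min over k of (A[1][0] + B[0][2] = 1 + -5 = -4, A[1][1] + B[1][2] = -2 + 0 = -2, A[1][2] + B[2][2] = 6 + 8 = 14) = -4 (attained at k = 0)
  C[2][0] = min over k of (A[2][0] + B[0][0] = 5 + -1 = 4, A[2][1] + B[1][0] = -1 + 3 = 2, A[2][2] + B[2][0] = 3 + 2 = 5) = 2 (attained at k = 1)
  C[2][1] = min over k of (A[2][0] + B[0][1] = 5 + -2 = 3, A[2][1] + B[1][1] = -1 + -3 = -4, A[2][2] + B[2][1] = 3 + 1 = 4) = -4 (attained at k = 1)
  C[2][2] = min over k of (A[2][0] + B[0][2] = 5 + -5 = 0, A[2][1] + B[1][2] = -1 + 0 = -1, A[2][2] + B[2][2] = 3 + 8 = 11) = -1 (attained at k = 1)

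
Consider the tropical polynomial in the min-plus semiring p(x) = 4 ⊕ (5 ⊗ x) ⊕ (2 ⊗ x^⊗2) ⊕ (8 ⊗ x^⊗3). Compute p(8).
p(8) = 4

A tropical monomial a ⊗ x^⊗i evaluates to a + i · x. Evaluating each term at x = 8:
  Term 0 contributes 4 + 0 · 8 = 4
  Term 1 contributes 5 + 1 · 8 = 13
  Term 2 contributes 2 + 2 · 8 = 18
  Term 3 contributes 8 + 3 · 8 = 32
p(8) = ⊕ of these = min[4, 13, 18, 32] = 4.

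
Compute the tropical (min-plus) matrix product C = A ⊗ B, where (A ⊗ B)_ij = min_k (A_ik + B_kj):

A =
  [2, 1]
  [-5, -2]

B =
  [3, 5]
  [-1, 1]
A ⊗ B =
  [0, 2]
  [-3, -1]

Apply the min-plus product entry-by-entry:
  C[0][0] = min over k of (A[0][0] + B[0][0] = 2 + 3 = 5, A[0][1] + B[1][0] = 1 + -1 = 0) = 0 (attained at k = 1)
  C[0][1] = min over k of (A[0][0] + B[0][1] = 2 + 5 = 7, A[0][1] + B[1][1] = 1 + 1 = 2) = 2 (attained at k = 1)
  C[1][0] = min over k of (A[1][0] + B[0][0] = -5 + 3 = -2, A[1][1] + B[1][0] = -2 + -1 = -3) = -3 (attained at k = 1)
  C[1][1] = min over k of (A[1][0] + B[0][1] = -5 + 5 = 0, A[1][1] + B[1][1] = -2 + 1 = -1) = -1 (attained at k = 1)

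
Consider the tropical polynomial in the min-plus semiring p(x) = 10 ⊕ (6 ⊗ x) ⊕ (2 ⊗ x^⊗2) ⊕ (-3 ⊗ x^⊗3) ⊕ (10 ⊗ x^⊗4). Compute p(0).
p(0) = -3

A tropical monomial a ⊗ x^⊗i evaluates to a + i · x. Evaluating each term at x = 0:
  Term 0 contributes 10 + 0 · 0 = 10
  Term 1 contributes 6 + 1 · 0 = 6
  Term 2 contributes 2 + 2 · 0 = 2
  Term 3 contributes -3 + 3 · 0 = -3
  Term 4 contributes 10 + 4 · 0 = 10
p(0) = ⊕ of these = min[10, 6, 2, -3, 10] = -3.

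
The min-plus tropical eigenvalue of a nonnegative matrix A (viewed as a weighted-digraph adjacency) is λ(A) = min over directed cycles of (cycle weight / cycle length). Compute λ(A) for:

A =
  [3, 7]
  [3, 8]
λ(A) = 3

Enumerate directed cycles and compute their means (weight / length). Sample:
  cycle 0 → 0: weight = 3, length = 1, mean = 3/1 ≈ 3.000
  cycle 1 → 1: weight = 8, length = 1, mean = 8/1 ≈ 8.000
  cycle 0 → 1 → 0: weight = 10, length = 2, mean = 10/2 ≈ 5.000
  cycle 1 → 0 → 1: weight = 10, length = 2, mean = 10/2 ≈ 5.000
Minimum mean = 3.000, attained e.g. along the cycle 0 → 0 with weight 3 and length 1. So λ(A) = 3/1 = 3.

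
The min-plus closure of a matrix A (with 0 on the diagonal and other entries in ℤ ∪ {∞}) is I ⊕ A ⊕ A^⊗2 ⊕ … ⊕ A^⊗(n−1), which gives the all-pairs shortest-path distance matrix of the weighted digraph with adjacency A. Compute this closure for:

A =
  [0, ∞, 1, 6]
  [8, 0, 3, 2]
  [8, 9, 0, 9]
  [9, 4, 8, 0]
Closure =
  [0, 10, 1, 6]
  [8, 0, 3, 2]
  [8, 9, 0, 9]
  [9, 4, 7, 0]

This is the Floyd-Warshall all-pairs shortest-path computation. For each intermediate vertex k = 0, 1, …, 3, update dist[i][j] ← min(dist[i][j], dist[i][k] + dist[k][j]). The final matrix gives, for each (i, j), the minimum total weight of any directed path from i to j (possibly empty when i = j).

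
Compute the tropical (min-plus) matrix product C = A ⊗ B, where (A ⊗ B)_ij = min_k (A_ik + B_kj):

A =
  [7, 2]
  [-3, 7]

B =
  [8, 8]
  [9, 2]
A ⊗ B =
  [11, 4]
  [5, 5]

Apply the min-plus product entry-by-entry:
  C[0][0] = min over k of (A[0][0] + B[0][0] = 7 + 8 = 15, A[0][1] + B[1][0] = 2 + 9 = 11) = 11 (attained at k = 1)
  C[0][1] = min over k of (A[0][0] + B[0][1] = 7 + 8 = 15, A[0][1] + B[1][1] = 2 + 2 = 4) = 4 (attained at k = 1)
  C[1][0] = min over k of (A[1][0] + B[0][0] = -3 + 8 = 5, A[1][1] + B[1][0] = 7 + 9 = 16) = 5 (attained at k = 0)
  C[1][1] = min over k of (A[1][0] + B[0][1] = -3 + 8 = 5, A[1][1] + B[1][1] = 7 + 2 = 9) = 5 (attained at k = 0)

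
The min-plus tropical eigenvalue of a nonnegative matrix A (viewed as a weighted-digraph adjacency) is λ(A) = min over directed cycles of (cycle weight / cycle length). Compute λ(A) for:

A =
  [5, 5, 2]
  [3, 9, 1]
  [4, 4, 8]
λ(A) = 5/2

Enumerate directed cycles and compute their means (weight / length). Sample:
  cycle 0 → 0: weight = 5, length = 1, mean = 5/1 ≈ 5.000
  cycle 1 → 1: weight = 9, length = 1, mean = 9/1 ≈ 9.000
  cycle 2 → 2: weight = 8, length = 1, mean = 8/1 ≈ 8.000
  cycle 0 → 1 → 0: weight = 8, length = 2, mean = 8/2 ≈ 4.000
  cycle 0 → 2 → 0: weight = 6, length = 2, mean = 6/2 ≈ 3.000
  cycle 1 → 0 → 1: weight = 8, length = 2, mean = 8/2 ≈ 4.000
Minimum mean = 2.500, attained e.g. along the cycle 1 → 2 → 1 with weight 5 and length 2. So λ(A) = 5/2 = 5/2.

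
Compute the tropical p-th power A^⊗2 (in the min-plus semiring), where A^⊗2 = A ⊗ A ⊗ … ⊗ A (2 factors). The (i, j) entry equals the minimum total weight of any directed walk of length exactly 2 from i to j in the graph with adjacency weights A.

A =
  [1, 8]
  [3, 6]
A^⊗2 =
  [2, 9]
  [4, 11]

Each entry (A^⊗2)_ij equals the minimum over all length-2 walks i = v_0 → v_1 → … → v_2 = j of Σ_t A[v_t][v_{t+1}]. For example, for (i, j) = (0, 1) we minimise over 2 possible intermediate vertex sequences; the minimum is 9, attained along the walk 0 → 0 → 1.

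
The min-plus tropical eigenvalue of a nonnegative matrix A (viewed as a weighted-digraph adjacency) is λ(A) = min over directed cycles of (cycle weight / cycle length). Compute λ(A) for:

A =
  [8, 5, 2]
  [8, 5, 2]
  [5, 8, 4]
λ(A) = 7/2

Enumerate directed cycles and compute their means (weight / length). Sample:
  cycle 0 → 0: weight = 8, length = 1, mean = 8/1 ≈ 8.000
  cycle 1 → 1: weight = 5, length = 1, mean = 5/1 ≈ 5.000
  cycle 2 → 2: weight = 4, length = 1, mean = 4/1 ≈ 4.000
  cycle 0 → 1 → 0: weight = 13, length = 2, mean = 13/2 ≈ 6.500
  cycle 0 → 2 → 0: weight = 7, length = 2, mean = 7/2 ≈ 3.500
  cycle 1 → 0 → 1: weight = 13, length = 2, mean = 13/2 ≈ 6.500
Minimum mean = 3.500, attained e.g. along the cycle 0 → 2 → 0 with weight 7 and length 2. So λ(A) = 7/2 = 7/2.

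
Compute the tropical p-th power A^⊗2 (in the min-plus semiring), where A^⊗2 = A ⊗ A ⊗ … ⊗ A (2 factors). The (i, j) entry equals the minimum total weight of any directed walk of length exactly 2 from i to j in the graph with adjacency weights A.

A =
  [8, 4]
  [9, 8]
A^⊗2 =
  [13, 12]
  [17, 13]

Each entry (A^⊗2)_ij equals the minimum over all length-2 walks i = v_0 → v_1 → … → v_2 = j of Σ_t A[v_t][v_{t+1}]. For example, for (i, j) = (0, 1) we minimise over 2 possible intermediate vertex sequences; the minimum is 12, attained along the walk 0 → 0 → 1.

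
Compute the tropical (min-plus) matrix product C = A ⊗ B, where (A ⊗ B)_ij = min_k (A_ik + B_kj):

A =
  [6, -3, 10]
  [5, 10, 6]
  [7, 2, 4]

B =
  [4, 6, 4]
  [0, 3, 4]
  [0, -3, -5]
A ⊗ B =
  [-3, 0, 1]
  [6, 3, 1]
  [2, 1, -1]

Apply the min-plus product entry-by-entry:
  C[0][0] = min over k of (A[0][0] + B[0][0] = 6 + 4 = 10, A[0][1] + B[1][0] = -3 + 0 = -3, A[0][2] + B[2][0] = 10 + 0 = 10) = -3 (attained at k = 1)
  C[0][1] = min over k of (A[0][0] + B[0][1] = 6 + 6 = 12, A[0][1] + B[1][1] = -3 + 3 = 0, A[0][2] + B[2][1] = 10 + -3 = 7) = 0 (attained at k = 1)
  C[0][2] = min over k of (A[0][0] + B[0][2] = 6 + 4 = 10, A[0][1] + B[1][2] = -3 + 4 = 1, A[0][2] + B[2][2] = 10 + -5 = 5) = 1 (attained at k = 1)
  C[1][0] = min over k of (A[1][0] + B[0][0] = 5 + 4 = 9, A[1][1] + B[1][0] = 10 + 0 = 10, A[1][2] + B[2][0] = 6 + 0 = 6) = 6 (attained at k = 2)
  C[1][1] = min over k of (A[1][0] + B[0][1] = 5 + 6 = 11, A[1][1] + B[1][1] = 10 + 3 = 13, A[1][2] + B[2][1] = 6 + -3 = 3) = 3 (attained at k = 2)
  C[1][2] = min over k of (A[1][0] + B[0][2] = 5 + 4 = 9, A[1][1] + B[1][2] = 10 + 4 = 14, A[1][2] + B[2][2] = 6 + -5 = 1) = 1 (attained at k = 2)
  C[2][0] = min over k of (A[2][0] + B[0][0] = 7 + 4 = 11, A[2][1] + B[1][0] = 2 + 0 = 2, A[2][2] + B[2][0] = 4 + 0 = 4) = 2 (attained at k = 1)
  C[2][1] = min over k of (A[2][0] + B[0][1] = 7 + 6 = 13, A[2][1] + B[1][1] = 2 + 3 = 5, A[2][2] + B[2][1] = 4 + -3 = 1) = 1 (attained at k = 2)
  C[2][2] = min over k of (A[2][0] + B[0][2] = 7 + 4 = 11, A[2][1] + B[1][2] = 2 + 4 = 6, A[2][2] + B[2][2] = 4 + -5 = -1) = -1 (attained at k = 2)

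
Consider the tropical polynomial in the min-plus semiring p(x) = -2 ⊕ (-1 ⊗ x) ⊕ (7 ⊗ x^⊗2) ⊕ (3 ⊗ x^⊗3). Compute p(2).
p(2) = -2

A tropical monomial a ⊗ x^⊗i evaluates to a + i · x. Evaluating each term at x = 2:
  Term 0 contributes -2 + 0 · 2 = -2
  Term 1 contributes -1 + 1 · 2 = 1
  Term 2 contributes 7 + 2 · 2 = 11
  Term 3 contributes 3 + 3 · 2 = 9
p(2) = ⊕ of these = min[-2, 1, 11, 9] = -2.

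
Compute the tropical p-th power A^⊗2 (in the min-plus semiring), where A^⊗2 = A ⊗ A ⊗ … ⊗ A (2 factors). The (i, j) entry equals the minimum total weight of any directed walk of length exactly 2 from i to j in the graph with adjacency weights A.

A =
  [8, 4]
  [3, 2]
A^⊗2 =
  [7, 6]
  [5, 4]

Each entry (A^⊗2)_ij equals the minimum over all length-2 walks i = v_0 → v_1 → … → v_2 = j of Σ_t A[v_t][v_{t+1}]. For example, for (i, j) = (0, 1) we minimise over 2 possible intermediate vertex sequences; the minimum is 6, attained along the walk 0 → 1 → 1.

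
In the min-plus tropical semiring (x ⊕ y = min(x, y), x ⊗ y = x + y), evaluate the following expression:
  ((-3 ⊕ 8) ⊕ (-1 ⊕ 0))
((-3 ⊕ 8) ⊕ (-1 ⊕ 0)) = -3

Expand innermost to outermost. Recall ⊕ takes the minimum of its arguments and ⊗ takes their sum. Working out the expression ((-3 ⊕ 8) ⊕ (-1 ⊕ 0)) gives -3.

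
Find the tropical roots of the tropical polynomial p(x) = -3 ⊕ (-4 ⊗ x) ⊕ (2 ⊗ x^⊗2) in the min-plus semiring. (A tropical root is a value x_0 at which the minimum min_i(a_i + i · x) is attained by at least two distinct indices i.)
Roots: {-6, 1}

Each tropical root is a break point of the lower envelope of the lines y = a_i + i · x (there are 3 lines, with slopes 0, 1, ..., 2). Only the lines that attain the minimum somewhere contribute to roots; other lines are dominated. Here the surviving (envelope) indices are i = 2, i = 1, i = 0.
Intersections between consecutive envelope lines give the roots: for adjacent envelope indices i < j the intersection is x = (a_i − a_j) / (j − i). Reading off the sorted break points: {-6, 1}.
Verification: at each break x_0, at least two indices attain the minimum of min_i(a_i + i · x_0).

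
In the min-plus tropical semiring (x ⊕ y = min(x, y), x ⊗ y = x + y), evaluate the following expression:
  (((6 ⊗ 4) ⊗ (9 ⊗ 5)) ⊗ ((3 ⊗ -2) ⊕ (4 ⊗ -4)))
(((6 ⊗ 4) ⊗ (9 ⊗ 5)) ⊗ ((3 ⊗ -2) ⊕ (4 ⊗ -4))) = 24

Expand innermost to outermost. Recall ⊕ takes the minimum of its arguments and ⊗ takes their sum. Working out the expression (((6 ⊗ 4) ⊗ (9 ⊗ 5)) ⊗ ((3 ⊗ -2) ⊕ (4 ⊗ -4))) gives 24.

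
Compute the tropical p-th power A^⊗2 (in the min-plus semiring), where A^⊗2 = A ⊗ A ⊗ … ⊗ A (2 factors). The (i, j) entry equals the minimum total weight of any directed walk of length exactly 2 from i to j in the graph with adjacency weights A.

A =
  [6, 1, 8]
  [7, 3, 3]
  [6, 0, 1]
A^⊗2 =
  [8, 4, 4]
  [9, 3, 4]
  [7, 1, 2]

Each entry (A^⊗2)_ij equals the minimum over all length-2 walks i = v_0 → v_1 → … → v_2 = j of Σ_t A[v_t][v_{t+1}]. For example, for (i, j) = (0, 2) we minimise over 3 possible intermediate vertex sequences; the minimum is 4, attained along the walk 0 → 1 → 2.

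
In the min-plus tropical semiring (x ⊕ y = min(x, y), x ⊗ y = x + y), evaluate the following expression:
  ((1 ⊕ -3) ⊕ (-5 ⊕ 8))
((1 ⊕ -3) ⊕ (-5 ⊕ 8)) = -5

Expand innermost to outermost. Recall ⊕ takes the minimum of its arguments and ⊗ takes their sum. Working out the expression ((1 ⊕ -3) ⊕ (-5 ⊕ 8)) gives -5.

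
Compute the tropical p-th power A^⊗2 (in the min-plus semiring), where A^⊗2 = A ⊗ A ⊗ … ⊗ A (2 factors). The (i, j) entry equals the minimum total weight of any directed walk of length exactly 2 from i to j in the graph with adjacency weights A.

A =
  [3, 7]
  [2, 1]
A^⊗2 =
  [6, 8]
  [3, 2]

Each entry (A^⊗2)_ij equals the minimum over all length-2 walks i = v_0 → v_1 → … → v_2 = j of Σ_t A[v_t][v_{t+1}]. For example, for (i, j) = (0, 1) we minimise over 2 possible intermediate vertex sequences; the minimum is 8, attained along the walk 0 → 1 → 1.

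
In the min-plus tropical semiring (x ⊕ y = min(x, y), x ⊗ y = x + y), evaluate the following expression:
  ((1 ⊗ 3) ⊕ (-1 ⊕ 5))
((1 ⊗ 3) ⊕ (-1 ⊕ 5)) = -1

Expand innermost to outermost. Recall ⊕ takes the minimum of its arguments and ⊗ takes their sum. Working out the expression ((1 ⊗ 3) ⊕ (-1 ⊕ 5)) gives -1.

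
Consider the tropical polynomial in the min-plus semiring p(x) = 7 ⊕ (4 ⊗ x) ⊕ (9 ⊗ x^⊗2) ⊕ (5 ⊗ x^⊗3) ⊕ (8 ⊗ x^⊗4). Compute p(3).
p(3) = 7

A tropical monomial a ⊗ x^⊗i evaluates to a + i · x. Evaluating each term at x = 3:
  Term 0 contributes 7 + 0 · 3 = 7
  Term 1 contributes 4 + 1 · 3 = 7
  Term 2 contributes 9 + 2 · 3 = 15
  Term 3 contributes 5 + 3 · 3 = 14
  Term 4 contributes 8 + 4 · 3 = 20
p(3) = ⊕ of these = min[7, 7, 15, 14, 20] = 7.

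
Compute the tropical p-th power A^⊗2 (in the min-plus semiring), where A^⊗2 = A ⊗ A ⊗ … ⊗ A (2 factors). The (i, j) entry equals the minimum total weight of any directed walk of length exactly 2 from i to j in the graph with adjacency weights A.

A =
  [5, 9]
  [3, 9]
A^⊗2 =
  [10, 14]
  [8, 12]

Each entry (A^⊗2)_ij equals the minimum over all length-2 walks i = v_0 → v_1 → … → v_2 = j of Σ_t A[v_t][v_{t+1}]. For example, for (i, j) = (0, 1) we minimise over 2 possible intermediate vertex sequences; the minimum is 14, attained along the walk 0 → 0 → 1.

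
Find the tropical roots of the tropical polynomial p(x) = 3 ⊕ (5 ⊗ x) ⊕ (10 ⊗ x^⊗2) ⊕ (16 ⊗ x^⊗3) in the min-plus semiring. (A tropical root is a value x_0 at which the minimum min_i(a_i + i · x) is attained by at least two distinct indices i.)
Roots: {-6, -5, -2}

Each tropical root is a break point of the lower envelope of the lines y = a_i + i · x (there are 4 lines, with slopes 0, 1, ..., 3). Only the lines that attain the minimum somewhere contribute to roots; other lines are dominated. Here the surviving (envelope) indices are i = 3, i = 2, i = 1, i = 0.
Intersections between consecutive envelope lines give the roots: for adjacent envelope indices i < j the intersection is x = (a_i − a_j) / (j − i). Reading off the sorted break points: {-6, -5, -2}.
Verification: at each break x_0, at least two indices attain the minimum of min_i(a_i + i · x_0).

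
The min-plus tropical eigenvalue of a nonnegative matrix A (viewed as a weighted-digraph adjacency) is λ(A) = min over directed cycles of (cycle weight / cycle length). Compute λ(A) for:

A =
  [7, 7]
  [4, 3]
λ(A) = 3

Enumerate directed cycles and compute their means (weight / length). Sample:
  cycle 0 → 0: weight = 7, length = 1, mean = 7/1 ≈ 7.000
  cycle 1 → 1: weight = 3, length = 1, mean = 3/1 ≈ 3.000
  cycle 0 → 1 → 0: weight = 11, length = 2, mean = 11/2 ≈ 5.500
  cycle 1 → 0 → 1: weight = 11, length = 2, mean = 11/2 ≈ 5.500
Minimum mean = 3.000, attained e.g. along the cycle 1 → 1 with weight 3 and length 1. So λ(A) = 3/1 = 3.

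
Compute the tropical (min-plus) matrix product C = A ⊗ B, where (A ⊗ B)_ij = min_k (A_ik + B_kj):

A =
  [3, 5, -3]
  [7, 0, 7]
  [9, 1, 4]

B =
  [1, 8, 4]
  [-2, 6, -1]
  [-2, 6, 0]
A ⊗ B =
  [-5, 3, -3]
  [-2, 6, -1]
  [-1, 7, 0]

Apply the min-plus product entry-by-entry:
  C[0][0] = min over k of (A[0][0] + B[0][0] = 3 + 1 = 4, A[0][1] + B[1][0] = 5 + -2 = 3, A[0][2] + B[2][0] = -3 + -2 = -5) = -5 (attained at k = 2)
  C[0][1] = min over k of (A[0][0] + B[0][1] = 3 + 8 = 11, A[0][1] + B[1][1] = 5 + 6 = 11, A[0][2] + B[2][1] = -3 + 6 = 3) = 3 (attained at k = 2)
  C[0][2] = min over k of (A[0][0] + B[0][2] = 3 + 4 = 7, A[0][1] + B[1][2] = 5 + -1 = 4, A[0][2] + B[2][2] = -3 + 0 = -3) = -3 (attained at k = 2)
  C[1][0] = min over k of (A[1][0] + B[0][0] = 7 + 1 = 8, A[1][1] + B[1][0] = 0 + -2 = -2, A[1][2] + B[2][0] = 7 + -2 = 5) = -2 (attained at k = 1)
  C[1][1] = min over k of (A[1][0] + B[0][1] = 7 + 8 = 15, A[1][1] + B[1][1] = 0 + 6 = 6, A[1][2] + B[2][1] = 7 + 6 = 13) = 6 (attained at k = 1)
  C[1][2] = min over k of (A[1][0] + B[0][2] = 7 + 4 = 11, A[1][1] + B[1][2] = 0 + -1 = -1, A[1][2] + B[2][2] = 7 + 0 = 7) = -1 (attained at k = 1)
  C[2][0] = min over k of (A[2][0] + B[0][0] = 9 + 1 = 10, A[2][1] + B[1][0] = 1 + -2 = -1, A[2][2] + B[2][0] = 4 + -2 = 2) = -1 (attained at k = 1)
  C[2][1] = min over k of (A[2][0] + B[0][1] = 9 + 8 = 17, A[2][1] + B[1][1] = 1 + 6 = 7, A[2][2] + B[2][1] = 4 + 6 = 10) = 7 (attained at k = 1)
  C[2][2] = min over k of (A[2][0] + B[0][2] = 9 + 4 = 13, A[2][1] + B[1][2] = 1 + -1 = 0, A[2][2] + B[2][2] = 4 + 0 = 4) = 0 (attained at k = 1)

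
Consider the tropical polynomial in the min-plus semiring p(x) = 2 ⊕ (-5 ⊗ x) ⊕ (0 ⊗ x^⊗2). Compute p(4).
p(4) = -1

A tropical monomial a ⊗ x^⊗i evaluates to a + i · x. Evaluating each term at x = 4:
  Term 0 contributes 2 + 0 · 4 = 2
  Term 1 contributes -5 + 1 · 4 = -1
  Term 2 contributes 0 + 2 · 4 = 8
p(4) = ⊕ of these = min[2, -1, 8] = -1.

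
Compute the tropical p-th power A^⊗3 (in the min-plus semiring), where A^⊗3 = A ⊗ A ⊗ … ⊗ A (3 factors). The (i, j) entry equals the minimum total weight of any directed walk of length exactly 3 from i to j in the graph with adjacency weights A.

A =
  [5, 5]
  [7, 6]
A^⊗3 =
  [15, 15]
  [17, 17]

Each entry (A^⊗3)_ij equals the minimum over all length-3 walks i = v_0 → v_1 → … → v_3 = j of Σ_t A[v_t][v_{t+1}]. For example, for (i, j) = (0, 1) we minimise over 4 possible intermediate vertex sequences; the minimum is 15, attained along the walk 0 → 0 → 0 → 1.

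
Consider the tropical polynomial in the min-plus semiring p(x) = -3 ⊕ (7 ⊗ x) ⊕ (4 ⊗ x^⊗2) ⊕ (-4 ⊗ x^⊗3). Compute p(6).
p(6) = -3

A tropical monomial a ⊗ x^⊗i evaluates to a + i · x. Evaluating each term at x = 6:
  Term 0 contributes -3 + 0 · 6 = -3
  Term 1 contributes 7 + 1 · 6 = 13
  Term 2 contributes 4 + 2 · 6 = 16
  Term 3 contributes -4 + 3 · 6 = 14
p(6) = ⊕ of these = min[-3, 13, 16, 14] = -3.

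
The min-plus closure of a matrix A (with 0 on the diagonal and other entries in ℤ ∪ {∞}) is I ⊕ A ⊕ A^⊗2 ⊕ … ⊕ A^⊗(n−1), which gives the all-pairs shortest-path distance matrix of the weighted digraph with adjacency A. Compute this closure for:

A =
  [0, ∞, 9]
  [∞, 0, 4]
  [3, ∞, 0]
Closure =
  [0, ∞, 9]
  [7, 0, 4]
  [3, ∞, 0]

This is the Floyd-Warshall all-pairs shortest-path computation. For each intermediate vertex k = 0, 1, …, 2, update dist[i][j] ← min(dist[i][j], dist[i][k] + dist[k][j]). The final matrix gives, for each (i, j), the minimum total weight of any directed path from i to j (possibly empty when i = j).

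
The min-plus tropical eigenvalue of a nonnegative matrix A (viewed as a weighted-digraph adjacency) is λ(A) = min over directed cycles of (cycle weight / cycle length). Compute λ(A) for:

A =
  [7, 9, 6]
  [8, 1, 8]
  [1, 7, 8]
λ(A) = 1

Enumerate directed cycles and compute their means (weight / length). Sample:
  cycle 0 → 0: weight = 7, length = 1, mean = 7/1 ≈ 7.000
  cycle 1 → 1: weight = 1, length = 1, mean = 1/1 ≈ 1.000
  cycle 2 → 2: weight = 8, length = 1, mean = 8/1 ≈ 8.000
  cycle 0 → 1 → 0: weight = 17, length = 2, mean = 17/2 ≈ 8.500
  cycle 0 → 2 → 0: weight = 7, length = 2, mean = 7/2 ≈ 3.500
  cycle 1 → 0 → 1: weight = 17, length = 2, mean = 17/2 ≈ 8.500
Minimum mean = 1.000, attained e.g. along the cycle 1 → 1 with weight 1 and length 1. So λ(A) = 1/1 = 1.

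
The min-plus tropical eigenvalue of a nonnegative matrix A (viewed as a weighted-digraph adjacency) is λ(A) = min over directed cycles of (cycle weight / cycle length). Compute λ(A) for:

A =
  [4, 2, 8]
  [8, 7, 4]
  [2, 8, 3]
λ(A) = 8/3

Enumerate directed cycles and compute their means (weight / length). Sample:
  cycle 0 → 0: weight = 4, length = 1, mean = 4/1 ≈ 4.000
  cycle 1 → 1: weight = 7, length = 1, mean = 7/1 ≈ 7.000
  cycle 2 → 2: weight = 3, length = 1, mean = 3/1 ≈ 3.000
  cycle 0 → 1 → 0: weight = 10, length = 2, mean = 10/2 ≈ 5.000
  cycle 0 → 2 → 0: weight = 10, length = 2, mean = 10/2 ≈ 5.000
  cycle 1 → 0 → 1: weight = 10, length = 2, mean = 10/2 ≈ 5.000
Minimum mean = 2.667, attained e.g. along the cycle 0 → 1 → 2 → 0 with weight 8 and length 3. So λ(A) = 8/3 = 8/3.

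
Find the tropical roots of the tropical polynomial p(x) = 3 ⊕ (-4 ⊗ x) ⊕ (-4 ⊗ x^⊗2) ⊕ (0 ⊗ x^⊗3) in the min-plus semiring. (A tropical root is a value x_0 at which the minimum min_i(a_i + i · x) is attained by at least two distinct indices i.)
Roots: {-4, 0, 7}

Each tropical root is a break point of the lower envelope of the lines y = a_i + i · x (there are 4 lines, with slopes 0, 1, ..., 3). Only the lines that attain the minimum somewhere contribute to roots; other lines are dominated. Here the surviving (envelope) indices are i = 3, i = 2, i = 1, i = 0.
Intersections between consecutive envelope lines give the roots: for adjacent envelope indices i < j the intersection is x = (a_i − a_j) / (j − i). Reading off the sorted break points: {-4, 0, 7}.
Verification: at each break x_0, at least two indices attain the minimum of min_i(a_i + i · x_0).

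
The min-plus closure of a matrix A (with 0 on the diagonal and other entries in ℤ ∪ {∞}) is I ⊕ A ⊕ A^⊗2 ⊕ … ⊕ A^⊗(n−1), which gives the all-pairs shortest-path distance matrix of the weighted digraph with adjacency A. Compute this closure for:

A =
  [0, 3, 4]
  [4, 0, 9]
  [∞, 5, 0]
Closure =
  [0, 3, 4]
  [4, 0, 8]
  [9, 5, 0]

This is the Floyd-Warshall all-pairs shortest-path computation. For each intermediate vertex k = 0, 1, …, 2, update dist[i][j] ← min(dist[i][j], dist[i][k] + dist[k][j]). The final matrix gives, for each (i, j), the minimum total weight of any directed path from i to j (possibly empty when i = j).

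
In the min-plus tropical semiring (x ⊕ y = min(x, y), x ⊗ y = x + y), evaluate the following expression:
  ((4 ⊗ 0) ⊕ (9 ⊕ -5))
((4 ⊗ 0) ⊕ (9 ⊕ -5)) = -5

Expand innermost to outermost. Recall ⊕ takes the minimum of its arguments and ⊗ takes their sum. Working out the expression ((4 ⊗ 0) ⊕ (9 ⊕ -5)) gives -5.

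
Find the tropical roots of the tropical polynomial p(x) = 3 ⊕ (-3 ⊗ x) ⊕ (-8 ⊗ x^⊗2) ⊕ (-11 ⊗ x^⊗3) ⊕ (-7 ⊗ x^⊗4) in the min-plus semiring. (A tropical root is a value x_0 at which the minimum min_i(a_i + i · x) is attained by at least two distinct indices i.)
Roots: {-4, 3, 5, 6}

Each tropical root is a break point of the lower envelope of the lines y = a_i + i · x (there are 5 lines, with slopes 0, 1, ..., 4). Only the lines that attain the minimum somewhere contribute to roots; other lines are dominated. Here the surviving (envelope) indices are i = 4, i = 3, i = 2, i = 1, i = 0.
Intersections between consecutive envelope lines give the roots: for adjacent envelope indices i < j the intersection is x = (a_i − a_j) / (j − i). Reading off the sorted break points: {-4, 3, 5, 6}.
Verification: at each break x_0, at least two indices attain the minimum of min_i(a_i + i · x_0).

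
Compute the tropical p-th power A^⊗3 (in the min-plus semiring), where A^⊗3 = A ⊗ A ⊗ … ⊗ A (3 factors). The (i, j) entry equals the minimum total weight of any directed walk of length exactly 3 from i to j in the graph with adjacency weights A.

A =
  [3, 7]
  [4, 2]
A^⊗3 =
  [9, 11]
  [8, 6]

Each entry (A^⊗3)_ij equals the minimum over all length-3 walks i = v_0 → v_1 → … → v_3 = j of Σ_t A[v_t][v_{t+1}]. For example, for (i, j) = (0, 1) we minimise over 4 possible intermediate vertex sequences; the minimum is 11, attained along the walk 0 → 1 → 1 → 1.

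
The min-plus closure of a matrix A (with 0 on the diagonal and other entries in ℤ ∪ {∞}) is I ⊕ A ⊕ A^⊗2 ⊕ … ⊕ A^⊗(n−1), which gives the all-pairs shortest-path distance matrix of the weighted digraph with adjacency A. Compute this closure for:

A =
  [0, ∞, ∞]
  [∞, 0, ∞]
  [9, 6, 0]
Closure =
  [0, ∞, ∞]
  [∞, 0, ∞]
  [9, 6, 0]

This is the Floyd-Warshall all-pairs shortest-path computation. For each intermediate vertex k = 0, 1, …, 2, update dist[i][j] ← min(dist[i][j], dist[i][k] + dist[k][j]). The final matrix gives, for each (i, j), the minimum total weight of any directed path from i to j (possibly empty when i = j).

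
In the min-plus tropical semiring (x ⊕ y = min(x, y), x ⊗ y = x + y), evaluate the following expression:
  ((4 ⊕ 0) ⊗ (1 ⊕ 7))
((4 ⊕ 0) ⊗ (1 ⊕ 7)) = 1

Expand innermost to outermost. Recall ⊕ takes the minimum of its arguments and ⊗ takes their sum. Working out the expression ((4 ⊕ 0) ⊗ (1 ⊕ 7)) gives 1.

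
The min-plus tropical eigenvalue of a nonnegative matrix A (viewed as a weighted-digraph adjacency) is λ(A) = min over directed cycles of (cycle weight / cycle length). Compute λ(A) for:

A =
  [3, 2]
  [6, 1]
λ(A) = 1

Enumerate directed cycles and compute their means (weight / length). Sample:
  cycle 0 → 0: weight = 3, length = 1, mean = 3/1 ≈ 3.000
  cycle 1 → 1: weight = 1, length = 1, mean = 1/1 ≈ 1.000
  cycle 0 → 1 → 0: weight = 8, length = 2, mean = 8/2 ≈ 4.000
  cycle 1 → 0 → 1: weight = 8, length = 2, mean = 8/2 ≈ 4.000
Minimum mean = 1.000, attained e.g. along the cycle 1 → 1 with weight 1 and length 1. So λ(A) = 1/1 = 1.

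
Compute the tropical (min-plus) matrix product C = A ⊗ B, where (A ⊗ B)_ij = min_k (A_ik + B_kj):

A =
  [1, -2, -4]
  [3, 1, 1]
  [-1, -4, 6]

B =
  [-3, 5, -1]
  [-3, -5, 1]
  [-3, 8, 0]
A ⊗ B =
  [-7, -7, -4]
  [-2, -4, 1]
  [-7, -9, -3]

Apply the min-plus product entry-by-entry:
  C[0][0] = min over k of (A[0][0] + B[0][0] = 1 + -3 = -2, A[0][1] + B[1][0] = -2 + -3 = -5, A[0][2] + B[2][0] = -4 + -3 = -7) = -7 (attained at k = 2)
  C[0][1] = min over k of (A[0][0] + B[0][1] = 1 + 5 = 6, A[0][1] + B[1][1] = -2 + -5 = -7, A[0][2] + B[2][1] = -4 + 8 = 4) = -7 (attained at k = 1)
  C[0][2] = min over k of (A[0][0] + B[0][2] = 1 + -1 = 0, A[0][1] + B[1][2] = -2 + 1 = -1, A[0][2] + B[2][2] = -4 + 0 = -4) = -4 (attained at k = 2)
  C[1][0] = min over k of (A[1][0] + B[0][0] = 3 + -3 = 0, A[1][1] + B[1][0] = 1 + -3 = -2, A[1][2] + B[2][0] = 1 + -3 = -2) = -2 (attained at k = 1)
  C[1][1] = min over k of (A[1][0] + B[0][1] = 3 + 5 = 8, A[1][1] + B[1][1] = 1 + -5 = -4, A[1][2] + B[2][1] = 1 + 8 = 9) = -4 (attained at k = 1)
  C[1][2] = min over k of (A[1][0] + B[0][2] = 3 + -1 = 2, A[1][1] + B[1][2] = 1 + 1 = 2, A[1][2] + B[2][2] = 1 + 0 = 1) = 1 (attained at k = 2)
  C[2][0] = min over k of (A[2][0] + B[0][0] = -1 + -3 = -4, A[2][1] + B[1][0] = -4 + -3 = -7, A[2][2] + B[2][0] = 6 + -3 = 3) = -7 (attained at k = 1)
  C[2][1] = min over k of (A[2][0] + B[0][1] = -1 + 5 = 4, A[2][1] + B[1][1] = -4 + -5 = -9, A[2][2] + B[2][1] = 6 + 8 = 14) = -9 (attained at k = 1)
  C[2][2] = min over k of (A[2][0] + B[0][2] = -1 + -1 = -2, A[2][1] + B[1][2] = -4 + 1 = -3, A[2][2] + B[2][2] = 6 + 0 = 6) = -3 (attained at k = 1)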